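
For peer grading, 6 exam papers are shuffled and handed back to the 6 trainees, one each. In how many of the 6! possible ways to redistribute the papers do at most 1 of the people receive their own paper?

Sum C(6,i)·!(6-i) for i = 0..1:
  i=0: C(6,0)·!6 = 1·265 = 265
  i=1: C(6,1)·!5 = 6·44 = 264
Total = 529.

529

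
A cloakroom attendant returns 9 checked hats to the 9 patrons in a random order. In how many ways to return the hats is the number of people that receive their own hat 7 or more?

# with exactly i fixed is C(9,i)·!(9-i); sum over i=7..9:
  i=7: C(9,7)·!2 = 36·1 = 36
  i=8: C(9,8)·!1 = 9·0 = 0
  i=9: C(9,9)·!0 = 1·1 = 1
Total = 37.

37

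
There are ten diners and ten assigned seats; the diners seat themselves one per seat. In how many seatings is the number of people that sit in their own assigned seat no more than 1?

2669921

# with exactly i fixed is C(10,i)·!(10-i); sum over i=0..1:
  i=0: C(10,0)·!10 = 1·1334961 = 1334961
  i=1: C(10,1)·!9 = 10·133496 = 1334960
Total = 2669921.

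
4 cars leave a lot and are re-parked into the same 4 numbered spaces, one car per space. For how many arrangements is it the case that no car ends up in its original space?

9

!4 is the nearest integer to 4!/e.
4! = 24, and 24/e ≈ 8.83, so !4 = 9.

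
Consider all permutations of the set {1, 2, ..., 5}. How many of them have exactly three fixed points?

Choose which 3 of the 5 are fixed: C(5,3) = 10.
The remaining 2 must be deranged: !2 = 1.
Total: 10 × 1 = 10.

10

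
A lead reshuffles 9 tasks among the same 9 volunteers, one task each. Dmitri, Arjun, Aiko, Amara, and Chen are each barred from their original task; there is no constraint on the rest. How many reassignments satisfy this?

Let A_j be the event that the j-th constrained one is fixed. By inclusion-exclusion over the 5 events:
Σ_{j=0}^{5} (-1)^j C(5,j)(9-j)!
= C(5,0)·9! - C(5,1)·8! + C(5,2)·7! - C(5,3)·6! + C(5,4)·5! - C(5,5)·4!
= 362880 - 201600 + 50400 - 7200 + 600 - 24
= 205056

205056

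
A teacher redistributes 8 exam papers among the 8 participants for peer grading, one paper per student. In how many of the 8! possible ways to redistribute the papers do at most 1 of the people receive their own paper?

29665

Sum C(8,i)·!(8-i) for i = 0..1:
  i=0: C(8,0)·!8 = 1·14833 = 14833
  i=1: C(8,1)·!7 = 8·1854 = 14832
Total = 29665.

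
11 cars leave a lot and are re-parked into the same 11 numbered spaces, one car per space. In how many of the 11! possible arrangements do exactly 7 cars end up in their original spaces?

Choose which 7 of the 11 are fixed: C(11,7) = 330.
The remaining 4 must be deranged: !4 = 9.
Total: 330 × 9 = 2970.

2970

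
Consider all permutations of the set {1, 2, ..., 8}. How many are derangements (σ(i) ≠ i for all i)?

!8 is the nearest integer to 8!/e.
8! = 40320, and 40320/e ≈ 14832.90, so !8 = 14833.

14833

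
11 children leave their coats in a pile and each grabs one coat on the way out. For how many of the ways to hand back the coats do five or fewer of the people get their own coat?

39893116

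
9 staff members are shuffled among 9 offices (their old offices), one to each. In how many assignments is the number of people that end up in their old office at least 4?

6883

Sum C(9,i)·!(9-i) for i = 4..9:
  i=4: C(9,4)·!5 = 126·44 = 5544
  i=5: C(9,5)·!4 = 126·9 = 1134
  i=6: C(9,6)·!3 = 84·2 = 168
  i=7: C(9,7)·!2 = 36·1 = 36
  i=8: C(9,8)·!1 = 9·0 = 0
  i=9: C(9,9)·!0 = 1·1 = 1
Total = 6883.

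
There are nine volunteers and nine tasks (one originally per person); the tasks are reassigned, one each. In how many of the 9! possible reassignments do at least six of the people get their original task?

205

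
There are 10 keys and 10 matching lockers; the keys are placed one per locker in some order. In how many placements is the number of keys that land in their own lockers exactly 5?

11088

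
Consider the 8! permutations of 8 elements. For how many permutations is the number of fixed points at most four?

40179

Sum C(8,i)·!(8-i) for i = 0..4:
  i=0: C(8,0)·!8 = 1·14833 = 14833
  i=1: C(8,1)·!7 = 8·1854 = 14832
  i=2: C(8,2)·!6 = 28·265 = 7420
  i=3: C(8,3)·!5 = 56·44 = 2464
  i=4: C(8,4)·!4 = 70·9 = 630
Total = 40179.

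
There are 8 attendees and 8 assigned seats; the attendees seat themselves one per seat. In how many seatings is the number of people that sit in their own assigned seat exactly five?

112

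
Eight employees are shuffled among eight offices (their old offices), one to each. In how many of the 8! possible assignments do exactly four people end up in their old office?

630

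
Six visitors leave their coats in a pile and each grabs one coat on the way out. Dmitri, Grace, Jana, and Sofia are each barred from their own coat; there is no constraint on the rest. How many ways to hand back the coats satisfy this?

Let A_j be the event that the j-th constrained one is fixed. By inclusion-exclusion over the 4 events:
Σ_{j=0}^{4} (-1)^j C(4,j)(6-j)!
= C(4,0)·6! - C(4,1)·5! + C(4,2)·4! - C(4,3)·3! + C(4,4)·2!
= 720 - 480 + 144 - 24 + 2
= 362

362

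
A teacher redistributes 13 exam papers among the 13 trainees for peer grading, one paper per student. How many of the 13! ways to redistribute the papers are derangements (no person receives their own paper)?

2290792932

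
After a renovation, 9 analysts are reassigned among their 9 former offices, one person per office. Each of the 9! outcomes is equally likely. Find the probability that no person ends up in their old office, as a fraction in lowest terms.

16687/45360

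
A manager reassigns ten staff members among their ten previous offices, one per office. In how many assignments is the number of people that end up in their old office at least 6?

2176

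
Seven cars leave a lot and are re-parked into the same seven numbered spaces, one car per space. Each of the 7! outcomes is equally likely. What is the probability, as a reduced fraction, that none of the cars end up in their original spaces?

103/280

Favorable outcomes: !7 = 1854.
Total outcomes: 7! = 5040.
Probability = 1854/5040 = 103/280.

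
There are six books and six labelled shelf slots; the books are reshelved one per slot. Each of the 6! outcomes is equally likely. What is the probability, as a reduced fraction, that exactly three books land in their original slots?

Favorable outcomes: C(6,3)·!3 = 20·2 = 40.
Total outcomes: 6! = 720.
Probability = 40/720 = 1/18.

1/18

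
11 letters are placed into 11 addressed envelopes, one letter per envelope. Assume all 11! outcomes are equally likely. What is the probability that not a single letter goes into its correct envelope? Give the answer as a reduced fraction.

1468457/3991680

Favorable outcomes: !11 = 14684570.
Total outcomes: 11! = 39916800.
Probability = 14684570/39916800 = 1468457/3991680.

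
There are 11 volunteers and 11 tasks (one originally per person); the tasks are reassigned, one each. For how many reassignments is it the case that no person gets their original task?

Use !n = n·!(n-1) + (-1)^n.
!11 = 11·1334961 - 1 = 14684570

14684570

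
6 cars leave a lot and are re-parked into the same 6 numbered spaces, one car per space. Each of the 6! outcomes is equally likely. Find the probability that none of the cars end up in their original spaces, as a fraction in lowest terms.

Favorable outcomes: !6 = 265.
Total outcomes: 6! = 720.
Probability = 265/720 = 53/144.

53/144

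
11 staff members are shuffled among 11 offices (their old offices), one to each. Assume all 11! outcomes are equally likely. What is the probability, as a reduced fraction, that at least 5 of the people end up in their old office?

73057/19958400

Favorable outcomes: Σ_{i≥5} C(11,i)·!(11-i) = 462·265 + 462·44 + 330·9 + 165·2 + 55·1 + 11·0 + 1·1 = 146114.
Total outcomes: 11! = 39916800.
Probability = 146114/39916800 = 73057/19958400.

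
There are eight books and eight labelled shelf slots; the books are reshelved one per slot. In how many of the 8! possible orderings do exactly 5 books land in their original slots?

Pick the 5 fixed positions: C(8,5) = 56 ways.
The remaining 3 must be deranged: !3 = 2.
Total: 56 × 2 = 112.

112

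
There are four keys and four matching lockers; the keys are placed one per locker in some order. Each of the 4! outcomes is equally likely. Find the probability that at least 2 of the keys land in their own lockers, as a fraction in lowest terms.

Favorable outcomes: Σ_{i≥2} C(4,i)·!(4-i) = 6·1 + 4·0 + 1·1 = 7.
Total outcomes: 4! = 24.
Probability = 7/24 = 7/24.

7/24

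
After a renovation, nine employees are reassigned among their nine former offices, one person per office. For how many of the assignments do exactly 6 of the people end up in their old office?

Choose which 6 of the 9 are fixed: C(9,6) = 84.
The remaining 3 must be deranged: !3 = 2.
Total: 84 × 2 = 168.

168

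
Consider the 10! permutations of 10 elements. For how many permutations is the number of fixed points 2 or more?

# with exactly i fixed is C(10,i)·!(10-i); sum over i=2..10:
  i=2: C(10,2)·!8 = 45·14833 = 667485
  i=3: C(10,3)·!7 = 120·1854 = 222480
  i=4: C(10,4)·!6 = 210·265 = 55650
  i=5: C(10,5)·!5 = 252·44 = 11088
  i=6: C(10,6)·!4 = 210·9 = 1890
  i=7: C(10,7)·!3 = 120·2 = 240
  i=8: C(10,8)·!2 = 45·1 = 45
  i=9: C(10,9)·!1 = 10·0 = 0
  i=10: C(10,10)·!0 = 1·1 = 1
Total = 958879.

958879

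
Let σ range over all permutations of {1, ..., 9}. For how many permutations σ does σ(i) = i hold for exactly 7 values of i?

36

Choose which 7 of the 9 are fixed: C(9,7) = 36.
The remaining 2 must be deranged: !2 = 1.
Total: 36 × 1 = 36.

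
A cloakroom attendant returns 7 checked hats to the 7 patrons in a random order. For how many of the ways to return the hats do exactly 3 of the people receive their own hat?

315

Choose which 3 of the 7 are fixed: C(7,3) = 35.
The other 4 form a derangement: !4 = 9.
Total: 35 × 9 = 315.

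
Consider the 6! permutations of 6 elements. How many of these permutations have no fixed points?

By inclusion-exclusion, !6 = Σ (-1)^k · 6!/k! for k=0..6
= 6! - 6!/1! + 6!/2! - 6!/3! + 6!/4! - 6!/5! + 6!/6!
= 720 - 720 + 360 - 120 + 30 - 6 + 1
= 265

265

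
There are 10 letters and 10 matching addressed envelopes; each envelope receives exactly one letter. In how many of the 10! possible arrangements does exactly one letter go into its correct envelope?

Pick the single fixed position: C(10,1) = 10 ways.
The remaining 9 must be deranged: !9 = 133496.
Total: 10 × 133496 = 1334960.

1334960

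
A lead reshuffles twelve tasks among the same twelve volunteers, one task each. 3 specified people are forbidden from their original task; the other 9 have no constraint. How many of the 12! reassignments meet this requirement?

369774720

Let A_j be the event that the j-th constrained one is fixed. By inclusion-exclusion over the 3 events:
Σ_{j=0}^{3} (-1)^j C(3,j)(12-j)!
= C(3,0)·12! - C(3,1)·11! + C(3,2)·10! - C(3,3)·9!
= 479001600 - 119750400 + 10886400 - 362880
= 369774720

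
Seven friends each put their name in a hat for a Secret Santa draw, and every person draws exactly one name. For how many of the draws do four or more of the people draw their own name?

Sum C(7,i)·!(7-i) for i = 4..7:
  i=4: C(7,4)·!3 = 35·2 = 70
  i=5: C(7,5)·!2 = 21·1 = 21
  i=6: C(7,6)·!1 = 7·0 = 0
  i=7: C(7,7)·!0 = 1·1 = 1
Total = 92.

92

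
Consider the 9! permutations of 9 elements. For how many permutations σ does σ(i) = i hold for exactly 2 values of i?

Choose which 2 of the 9 are fixed: C(9,2) = 36.
The other 7 form a derangement: !7 = 1854.
Total: 36 × 1854 = 66744.

66744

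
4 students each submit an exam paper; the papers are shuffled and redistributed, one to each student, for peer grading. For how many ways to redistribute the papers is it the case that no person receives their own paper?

9

Use !n = (n-1)(!(n-1) + !(n-2)).
!4 = 3·(2 + 1) = 3·3 = 9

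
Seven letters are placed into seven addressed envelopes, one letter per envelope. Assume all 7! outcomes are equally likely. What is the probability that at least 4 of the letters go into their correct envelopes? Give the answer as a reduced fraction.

23/1260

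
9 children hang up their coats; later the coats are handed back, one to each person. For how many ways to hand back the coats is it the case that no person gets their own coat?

Recurrence: !9 = 8·(!8 + !7).
!9 = 8·(14833 + 1854) = 8·16687 = 133496

133496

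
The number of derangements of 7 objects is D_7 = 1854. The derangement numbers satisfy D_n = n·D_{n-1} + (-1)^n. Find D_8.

D_8 = 8·1854 + 1 = 14833.

14833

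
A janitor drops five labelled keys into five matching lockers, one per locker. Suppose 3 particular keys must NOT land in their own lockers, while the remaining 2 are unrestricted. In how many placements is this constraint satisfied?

64

Let A_j be the event that the j-th constrained one is fixed. By inclusion-exclusion over the 3 events:
Σ_{j=0}^{3} (-1)^j C(3,j)(5-j)!
= C(3,0)·5! - C(3,1)·4! + C(3,2)·3! - C(3,3)·2!
= 120 - 72 + 18 - 2
= 64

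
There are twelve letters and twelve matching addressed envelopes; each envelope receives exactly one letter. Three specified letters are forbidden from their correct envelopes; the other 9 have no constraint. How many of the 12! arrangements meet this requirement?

369774720

Inclusion-exclusion on the 3 forbidden self-matches:
Σ_{j=0}^{3} (-1)^j C(3,j)(12-j)!
= C(3,0)·12! - C(3,1)·11! + C(3,2)·10! - C(3,3)·9!
= 479001600 - 119750400 + 10886400 - 362880
= 369774720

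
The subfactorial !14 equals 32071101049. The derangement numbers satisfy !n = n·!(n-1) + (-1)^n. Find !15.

481066515734

!15 = 15·32071101049 - 1 = 481066515734.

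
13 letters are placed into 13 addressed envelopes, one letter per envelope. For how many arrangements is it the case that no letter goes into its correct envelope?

The subfactorial !13 = [13!/e] (nearest integer).
13! = 6227020800, and 6227020800/e ≈ 2290792932.07, so !13 = 2290792932.

2290792932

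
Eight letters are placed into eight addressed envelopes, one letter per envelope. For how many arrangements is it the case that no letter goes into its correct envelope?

14833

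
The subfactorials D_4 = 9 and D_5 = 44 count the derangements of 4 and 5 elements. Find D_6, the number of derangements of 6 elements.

265

D_6 = (6-1)·(D_5 + D_4) = 5·(44 + 9) = 5·53 = 265.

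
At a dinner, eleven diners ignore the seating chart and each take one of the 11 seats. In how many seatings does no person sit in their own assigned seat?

!11 is the nearest integer to 11!/e.
11! = 39916800, and 39916800/e ≈ 14684570.08, so !11 = 14684570.

14684570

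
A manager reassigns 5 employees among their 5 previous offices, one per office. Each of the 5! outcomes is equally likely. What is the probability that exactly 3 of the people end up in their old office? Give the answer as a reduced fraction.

Favorable outcomes: C(5,3)·!2 = 10·1 = 10.
Total outcomes: 5! = 120.
Probability = 10/120 = 1/12.

1/12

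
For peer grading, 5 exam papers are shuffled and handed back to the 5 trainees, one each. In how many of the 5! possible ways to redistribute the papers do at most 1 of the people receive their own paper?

89

# with exactly i fixed is C(5,i)·!(5-i); sum over i=0..1:
  i=0: C(5,0)·!5 = 1·44 = 44
  i=1: C(5,1)·!4 = 5·9 = 45
Total = 89.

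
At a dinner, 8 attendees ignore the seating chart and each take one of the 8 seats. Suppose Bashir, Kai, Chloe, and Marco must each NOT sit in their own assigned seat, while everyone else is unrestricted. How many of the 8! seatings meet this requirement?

Let A_j be the event that the j-th constrained one is fixed. By inclusion-exclusion over the 4 events:
Σ_{j=0}^{4} (-1)^j C(4,j)(8-j)!
= C(4,0)·8! - C(4,1)·7! + C(4,2)·6! - C(4,3)·5! + C(4,4)·4!
= 40320 - 20160 + 4320 - 480 + 24
= 24024

24024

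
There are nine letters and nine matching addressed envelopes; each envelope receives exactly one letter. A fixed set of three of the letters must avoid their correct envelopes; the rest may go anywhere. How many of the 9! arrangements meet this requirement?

Inclusion-exclusion on the 3 forbidden self-matches:
Σ_{j=0}^{3} (-1)^j C(3,j)(9-j)!
= C(3,0)·9! - C(3,1)·8! + C(3,2)·7! - C(3,3)·6!
= 362880 - 120960 + 15120 - 720
= 256320

256320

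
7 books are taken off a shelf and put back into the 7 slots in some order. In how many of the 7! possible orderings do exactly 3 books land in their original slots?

Pick the 3 fixed positions: C(7,3) = 35 ways.
The remaining 4 must be deranged: !4 = 9.
Total: 35 × 9 = 315.

315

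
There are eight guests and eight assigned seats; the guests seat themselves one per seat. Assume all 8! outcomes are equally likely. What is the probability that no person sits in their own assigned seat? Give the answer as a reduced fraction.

2119/5760

Favorable outcomes: !8 = 14833.
Total outcomes: 8! = 40320.
Probability = 14833/40320 = 2119/5760.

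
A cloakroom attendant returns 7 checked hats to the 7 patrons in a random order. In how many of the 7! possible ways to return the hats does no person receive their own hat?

Use !n = n·!(n-1) + (-1)^n.
!7 = 7·265 - 1 = 1854

1854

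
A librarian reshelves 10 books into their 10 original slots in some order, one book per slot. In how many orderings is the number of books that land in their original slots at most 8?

3628799

Sum C(10,i)·!(10-i) for i = 0..8:
  i=0: C(10,0)·!10 = 1·1334961 = 1334961
  i=1: C(10,1)·!9 = 10·133496 = 1334960
  i=2: C(10,2)·!8 = 45·14833 = 667485
  i=3: C(10,3)·!7 = 120·1854 = 222480
  i=4: C(10,4)·!6 = 210·265 = 55650
  i=5: C(10,5)·!5 = 252·44 = 11088
  i=6: C(10,6)·!4 = 210·9 = 1890
  i=7: C(10,7)·!3 = 120·2 = 240
  i=8: C(10,8)·!2 = 45·1 = 45
Total = 3628799.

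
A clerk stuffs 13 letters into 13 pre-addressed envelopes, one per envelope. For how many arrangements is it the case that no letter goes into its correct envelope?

2290792932

!13 is the nearest integer to 13!/e.
13! = 6227020800, and 6227020800/e ≈ 2290792932.07, so !13 = 2290792932.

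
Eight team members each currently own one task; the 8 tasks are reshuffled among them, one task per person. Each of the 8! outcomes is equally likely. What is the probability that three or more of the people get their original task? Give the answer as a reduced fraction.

647/8064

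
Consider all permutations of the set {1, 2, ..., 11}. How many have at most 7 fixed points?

# with exactly i fixed is C(11,i)·!(11-i); sum over i=0..7:
  i=0: C(11,0)·!11 = 1·14684570 = 14684570
  i=1: C(11,1)·!10 = 11·1334961 = 14684571
  i=2: C(11,2)·!9 = 55·133496 = 7342280
  i=3: C(11,3)·!8 = 165·14833 = 2447445
  i=4: C(11,4)·!7 = 330·1854 = 611820
  i=5: C(11,5)·!6 = 462·265 = 122430
  i=6: C(11,6)·!5 = 462·44 = 20328
  i=7: C(11,7)·!4 = 330·9 = 2970
Total = 39916414.

39916414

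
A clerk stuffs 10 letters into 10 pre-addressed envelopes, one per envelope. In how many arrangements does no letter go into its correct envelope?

!10 = 10! · Σ_{k=0}^{10} (-1)^k/k!
= 10! - 10!/1! + 10!/2! - 10!/3! + 10!/4! - 10!/5! + 10!/6! - 10!/7! + 10!/8! - 10!/9! + 10!/10!
= 3628800 - 3628800 + 1814400 - 604800 + 151200 - 30240 + 5040 - 720 + 90 - 10 + 1
= 1334961

1334961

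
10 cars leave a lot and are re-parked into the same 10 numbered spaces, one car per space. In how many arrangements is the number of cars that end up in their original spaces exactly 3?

Choose which 3 of the 10 are fixed: C(10,3) = 120.
The remaining 7 must be deranged: !7 = 1854.
Total: 120 × 1854 = 222480.

222480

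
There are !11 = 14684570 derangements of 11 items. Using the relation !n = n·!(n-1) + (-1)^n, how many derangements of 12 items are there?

176214841

!12 = 12·14684570 + 1 = 176214841.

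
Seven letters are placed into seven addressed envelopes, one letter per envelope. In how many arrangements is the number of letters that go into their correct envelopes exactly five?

Pick the 5 fixed positions: C(7,5) = 21 ways.
The remaining 2 must be deranged: !2 = 1.
Total: 21 × 1 = 21.

21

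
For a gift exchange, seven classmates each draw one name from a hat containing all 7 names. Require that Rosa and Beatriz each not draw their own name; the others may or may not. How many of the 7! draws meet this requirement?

3720

Let A_j be the event that the j-th constrained one is fixed. By inclusion-exclusion over the 2 events:
Σ_{j=0}^{2} (-1)^j C(2,j)(7-j)!
= C(2,0)·7! - C(2,1)·6! + C(2,2)·5!
= 5040 - 1440 + 120
= 3720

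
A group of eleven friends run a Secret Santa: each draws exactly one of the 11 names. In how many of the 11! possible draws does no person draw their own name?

Recurrence: !11 = 10·(!10 + !9).
!11 = 10·(1334961 + 133496) = 10·1468457 = 14684570

14684570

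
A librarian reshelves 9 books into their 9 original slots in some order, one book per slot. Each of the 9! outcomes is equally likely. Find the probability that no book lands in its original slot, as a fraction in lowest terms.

16687/45360

Favorable outcomes: !9 = 133496.
Total outcomes: 9! = 362880.
Probability = 133496/362880 = 16687/45360.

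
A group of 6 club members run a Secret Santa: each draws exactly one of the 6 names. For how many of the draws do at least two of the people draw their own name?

Sum C(6,i)·!(6-i) for i = 2..6:
  i=2: C(6,2)·!4 = 15·9 = 135
  i=3: C(6,3)·!3 = 20·2 = 40
  i=4: C(6,4)·!2 = 15·1 = 15
  i=5: C(6,5)·!1 = 6·0 = 0
  i=6: C(6,6)·!0 = 1·1 = 1
Total = 191.

191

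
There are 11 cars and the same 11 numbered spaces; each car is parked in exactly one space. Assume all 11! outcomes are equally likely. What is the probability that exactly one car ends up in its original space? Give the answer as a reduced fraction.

16481/44800

Favorable outcomes: C(11,1)·!10 = 11·1334961 = 14684571.
Total outcomes: 11! = 39916800.
Probability = 14684571/39916800 = 16481/44800.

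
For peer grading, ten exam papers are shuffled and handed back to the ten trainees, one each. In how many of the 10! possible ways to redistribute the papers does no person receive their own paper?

!10 is the nearest integer to 10!/e.
10! = 3628800, and 3628800/e ≈ 1334960.92, so !10 = 1334961.

1334961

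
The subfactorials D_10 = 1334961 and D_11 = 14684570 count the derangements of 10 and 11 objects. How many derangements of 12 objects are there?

D_12 = (12-1)·(D_11 + D_10) = 11·(14684570 + 1334961) = 11·16019531 = 176214841.

176214841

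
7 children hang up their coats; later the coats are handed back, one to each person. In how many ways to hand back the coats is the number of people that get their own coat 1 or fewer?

3709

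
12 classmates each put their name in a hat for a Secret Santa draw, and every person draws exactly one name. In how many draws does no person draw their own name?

176214841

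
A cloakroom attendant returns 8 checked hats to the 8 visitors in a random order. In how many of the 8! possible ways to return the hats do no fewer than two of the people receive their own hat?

10655

# with exactly i fixed is C(8,i)·!(8-i); sum over i=2..8:
  i=2: C(8,2)·!6 = 28·265 = 7420
  i=3: C(8,3)·!5 = 56·44 = 2464
  i=4: C(8,4)·!4 = 70·9 = 630
  i=5: C(8,5)·!3 = 56·2 = 112
  i=6: C(8,6)·!2 = 28·1 = 28
  i=7: C(8,7)·!1 = 8·0 = 0
  i=8: C(8,8)·!0 = 1·1 = 1
Total = 10655.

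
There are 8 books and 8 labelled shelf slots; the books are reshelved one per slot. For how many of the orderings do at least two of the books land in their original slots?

10655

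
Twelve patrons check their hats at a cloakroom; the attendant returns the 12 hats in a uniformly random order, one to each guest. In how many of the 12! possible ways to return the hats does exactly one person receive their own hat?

176214840

Choose which one of the 12 is fixed: C(12,1) = 12.
The other 11 form a derangement: !11 = 14684570.
Total: 12 × 14684570 = 176214840.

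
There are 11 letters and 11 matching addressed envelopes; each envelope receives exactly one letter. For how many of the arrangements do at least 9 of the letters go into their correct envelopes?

Sum C(11,i)·!(11-i) for i = 9..11:
  i=9: C(11,9)·!2 = 55·1 = 55
  i=10: C(11,10)·!1 = 11·0 = 0
  i=11: C(11,11)·!0 = 1·1 = 1
Total = 56.

56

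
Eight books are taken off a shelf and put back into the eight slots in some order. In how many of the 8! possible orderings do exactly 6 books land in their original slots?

28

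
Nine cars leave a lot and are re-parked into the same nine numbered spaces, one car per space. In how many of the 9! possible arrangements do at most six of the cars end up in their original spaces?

# with exactly i fixed is C(9,i)·!(9-i); sum over i=0..6:
  i=0: C(9,0)·!9 = 1·133496 = 133496
  i=1: C(9,1)·!8 = 9·14833 = 133497
  i=2: C(9,2)·!7 = 36·1854 = 66744
  i=3: C(9,3)·!6 = 84·265 = 22260
  i=4: C(9,4)·!5 = 126·44 = 5544
  i=5: C(9,5)·!4 = 126·9 = 1134
  i=6: C(9,6)·!3 = 84·2 = 168
Total = 362843.

362843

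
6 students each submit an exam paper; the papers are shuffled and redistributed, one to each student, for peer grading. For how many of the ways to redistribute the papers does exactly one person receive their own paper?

Choose which one of the 6 is fixed: C(6,1) = 6.
The remaining 5 must be deranged: !5 = 44.
Total: 6 × 44 = 264.

264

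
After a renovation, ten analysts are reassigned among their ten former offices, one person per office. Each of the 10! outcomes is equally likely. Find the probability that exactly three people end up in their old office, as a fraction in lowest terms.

Favorable outcomes: C(10,3)·!7 = 120·1854 = 222480.
Total outcomes: 10! = 3628800.
Probability = 222480/3628800 = 103/1680.

103/1680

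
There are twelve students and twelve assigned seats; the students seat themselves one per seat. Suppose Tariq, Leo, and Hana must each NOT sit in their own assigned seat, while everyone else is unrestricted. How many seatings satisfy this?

369774720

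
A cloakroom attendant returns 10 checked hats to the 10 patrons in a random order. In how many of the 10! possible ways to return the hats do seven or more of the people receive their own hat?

Sum C(10,i)·!(10-i) for i = 7..10:
  i=7: C(10,7)·!3 = 120·2 = 240
  i=8: C(10,8)·!2 = 45·1 = 45
  i=9: C(10,9)·!1 = 10·0 = 0
  i=10: C(10,10)·!0 = 1·1 = 1
Total = 286.

286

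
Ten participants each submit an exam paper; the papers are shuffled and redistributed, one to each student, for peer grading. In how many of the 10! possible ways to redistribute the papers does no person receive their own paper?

1334961

!10 = 10! · Σ_{k=0}^{10} (-1)^k/k!
= 10! - 10!/1! + 10!/2! - 10!/3! + 10!/4! - 10!/5! + 10!/6! - 10!/7! + 10!/8! - 10!/9! + 10!/10!
= 3628800 - 3628800 + 1814400 - 604800 + 151200 - 30240 + 5040 - 720 + 90 - 10 + 1
= 1334961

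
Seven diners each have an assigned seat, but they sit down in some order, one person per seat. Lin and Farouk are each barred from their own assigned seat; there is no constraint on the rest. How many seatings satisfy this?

3720

Inclusion-exclusion on the 2 forbidden self-matches:
Σ_{j=0}^{2} (-1)^j C(2,j)(7-j)!
= C(2,0)·7! - C(2,1)·6! + C(2,2)·5!
= 5040 - 1440 + 120
= 3720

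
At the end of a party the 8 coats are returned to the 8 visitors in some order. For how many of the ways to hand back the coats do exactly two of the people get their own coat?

7420

Pick the 2 fixed positions: C(8,2) = 28 ways.
The remaining 6 must be deranged: !6 = 265.
Total: 28 × 265 = 7420.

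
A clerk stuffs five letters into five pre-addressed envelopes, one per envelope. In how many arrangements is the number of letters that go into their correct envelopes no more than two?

109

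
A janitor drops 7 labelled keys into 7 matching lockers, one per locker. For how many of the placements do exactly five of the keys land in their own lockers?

Choose which 5 of the 7 are fixed: C(7,5) = 21.
The remaining 2 must be deranged: !2 = 1.
Total: 21 × 1 = 21.

21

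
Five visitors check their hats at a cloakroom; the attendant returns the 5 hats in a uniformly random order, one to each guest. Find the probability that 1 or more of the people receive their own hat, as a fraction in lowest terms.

19/30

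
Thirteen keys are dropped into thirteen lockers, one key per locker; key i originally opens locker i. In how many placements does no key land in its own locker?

2290792932

!13 = 13! · Σ_{k=0}^{13} (-1)^k/k!
= 13! - 13!/1! + 13!/2! - 13!/3! + 13!/4! - 13!/5! + 13!/6! - 13!/7! + 13!/8! - 13!/9! + 13!/10! - 13!/11! + 13!/12! - 13!/13!
= 6227020800 - 6227020800 + 3113510400 - 1037836800 + 259459200 - 51891840 + 8648640 - 1235520 + 154440 - 17160 + 1716 - 156 + 13 - 1
= 2290792932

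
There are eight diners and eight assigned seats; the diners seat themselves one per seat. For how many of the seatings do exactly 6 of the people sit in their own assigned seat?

28

Pick the 6 fixed positions: C(8,6) = 28 ways.
The remaining 2 must be deranged: !2 = 1.
Total: 28 × 1 = 28.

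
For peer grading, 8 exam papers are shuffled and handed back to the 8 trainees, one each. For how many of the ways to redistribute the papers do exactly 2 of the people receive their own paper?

Choose which 2 of the 8 are fixed: C(8,2) = 28.
The remaining 6 must be deranged: !6 = 265.
Total: 28 × 265 = 7420.

7420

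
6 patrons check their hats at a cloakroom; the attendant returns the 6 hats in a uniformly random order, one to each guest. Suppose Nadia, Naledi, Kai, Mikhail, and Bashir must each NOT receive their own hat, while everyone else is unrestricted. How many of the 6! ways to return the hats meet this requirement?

309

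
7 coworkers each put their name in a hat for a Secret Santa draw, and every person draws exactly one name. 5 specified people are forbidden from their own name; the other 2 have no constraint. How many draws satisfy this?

2428

Inclusion-exclusion on the 5 forbidden self-matches:
Σ_{j=0}^{5} (-1)^j C(5,j)(7-j)!
= C(5,0)·7! - C(5,1)·6! + C(5,2)·5! - C(5,3)·4! + C(5,4)·3! - C(5,5)·2!
= 5040 - 3600 + 1200 - 240 + 30 - 2
= 2428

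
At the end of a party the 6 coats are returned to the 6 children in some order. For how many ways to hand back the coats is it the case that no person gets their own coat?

The subfactorial !6 = [6!/e] (nearest integer).
6! = 720, and 720/e ≈ 264.87, so !6 = 265.

265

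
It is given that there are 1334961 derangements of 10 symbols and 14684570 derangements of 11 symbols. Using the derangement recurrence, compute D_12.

D_12 = (12-1)·(D_11 + D_10) = 11·(14684570 + 1334961) = 11·16019531 = 176214841.

176214841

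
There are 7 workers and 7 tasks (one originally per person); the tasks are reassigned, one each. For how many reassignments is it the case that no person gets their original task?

1854

!7 is the nearest integer to 7!/e.
7! = 5040, and 5040/e ≈ 1854.11, so !7 = 1854.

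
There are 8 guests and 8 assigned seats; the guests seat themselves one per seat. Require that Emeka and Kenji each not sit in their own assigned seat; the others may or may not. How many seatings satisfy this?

30960

Let A_j be the event that the j-th constrained one is fixed. By inclusion-exclusion over the 2 events:
Σ_{j=0}^{2} (-1)^j C(2,j)(8-j)!
= C(2,0)·8! - C(2,1)·7! + C(2,2)·6!
= 40320 - 10080 + 720
= 30960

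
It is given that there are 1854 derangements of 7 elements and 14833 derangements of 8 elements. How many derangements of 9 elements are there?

133496

D_9 = (9-1)·(D_8 + D_7) = 8·(14833 + 1854) = 8·16687 = 133496.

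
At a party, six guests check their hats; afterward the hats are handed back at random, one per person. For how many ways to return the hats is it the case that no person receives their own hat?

!6 is the nearest integer to 6!/e.
6! = 720, and 720/e ≈ 264.87, so !6 = 265.

265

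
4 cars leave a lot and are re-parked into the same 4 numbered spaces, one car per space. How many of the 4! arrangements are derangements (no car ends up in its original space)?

Recurrence: !4 = 3·(!3 + !2).
!4 = 3·(2 + 1) = 3·3 = 9

9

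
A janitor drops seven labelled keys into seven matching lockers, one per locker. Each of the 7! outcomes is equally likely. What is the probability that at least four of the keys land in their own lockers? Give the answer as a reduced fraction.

23/1260

Favorable outcomes: Σ_{i≥4} C(7,i)·!(7-i) = 35·2 + 21·1 + 7·0 + 1·1 = 92.
Total outcomes: 7! = 5040.
Probability = 92/5040 = 23/1260.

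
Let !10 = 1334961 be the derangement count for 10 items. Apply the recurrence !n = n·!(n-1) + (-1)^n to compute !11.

14684570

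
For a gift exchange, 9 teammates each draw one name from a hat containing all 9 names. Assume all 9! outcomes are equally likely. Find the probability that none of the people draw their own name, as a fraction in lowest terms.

Favorable outcomes: !9 = 133496.
Total outcomes: 9! = 362880.
Probability = 133496/362880 = 16687/45360.

16687/45360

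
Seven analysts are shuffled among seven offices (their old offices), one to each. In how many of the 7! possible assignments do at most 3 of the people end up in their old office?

Sum C(7,i)·!(7-i) for i = 0..3:
  i=0: C(7,0)·!7 = 1·1854 = 1854
  i=1: C(7,1)·!6 = 7·265 = 1855
  i=2: C(7,2)·!5 = 21·44 = 924
  i=3: C(7,3)·!4 = 35·9 = 315
Total = 4948.

4948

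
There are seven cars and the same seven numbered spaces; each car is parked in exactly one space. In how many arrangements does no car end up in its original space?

The subfactorial !7 = [7!/e] (nearest integer).
7! = 5040, and 5040/e ≈ 1854.11, so !7 = 1854.

1854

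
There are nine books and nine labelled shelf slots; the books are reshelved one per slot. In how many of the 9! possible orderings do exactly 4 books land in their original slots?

Choose which 4 of the 9 are fixed: C(9,4) = 126.
The remaining 5 must be deranged: !5 = 44.
Total: 126 × 44 = 5544.

5544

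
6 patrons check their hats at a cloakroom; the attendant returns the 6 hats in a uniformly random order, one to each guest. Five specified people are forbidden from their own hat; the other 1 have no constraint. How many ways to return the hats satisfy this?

309

Inclusion-exclusion on the 5 forbidden self-matches:
Σ_{j=0}^{5} (-1)^j C(5,j)(6-j)!
= C(5,0)·6! - C(5,1)·5! + C(5,2)·4! - C(5,3)·3! + C(5,4)·2! - C(5,5)·1!
= 720 - 600 + 240 - 60 + 10 - 1
= 309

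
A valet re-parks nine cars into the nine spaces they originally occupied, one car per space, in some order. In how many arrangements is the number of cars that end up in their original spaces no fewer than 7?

Sum C(9,i)·!(9-i) for i = 7..9:
  i=7: C(9,7)·!2 = 36·1 = 36
  i=8: C(9,8)·!1 = 9·0 = 0
  i=9: C(9,9)·!0 = 1·1 = 1
Total = 37.

37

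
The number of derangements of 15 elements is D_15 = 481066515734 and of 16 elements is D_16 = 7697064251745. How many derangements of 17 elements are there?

130850092279664

D_17 = (17-1)·(D_16 + D_15) = 16·(7697064251745 + 481066515734) = 16·8178130767479 = 130850092279664.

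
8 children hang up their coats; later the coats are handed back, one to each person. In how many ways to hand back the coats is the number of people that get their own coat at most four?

# with exactly i fixed is C(8,i)·!(8-i); sum over i=0..4:
  i=0: C(8,0)·!8 = 1·14833 = 14833
  i=1: C(8,1)·!7 = 8·1854 = 14832
  i=2: C(8,2)·!6 = 28·265 = 7420
  i=3: C(8,3)·!5 = 56·44 = 2464
  i=4: C(8,4)·!4 = 70·9 = 630
Total = 40179.

40179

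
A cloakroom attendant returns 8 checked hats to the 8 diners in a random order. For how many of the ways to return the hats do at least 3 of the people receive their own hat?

3235

Sum C(8,i)·!(8-i) for i = 3..8:
  i=3: C(8,3)·!5 = 56·44 = 2464
  i=4: C(8,4)·!4 = 70·9 = 630
  i=5: C(8,5)·!3 = 56·2 = 112
  i=6: C(8,6)·!2 = 28·1 = 28
  i=7: C(8,7)·!1 = 8·0 = 0
  i=8: C(8,8)·!0 = 1·1 = 1
Total = 3235.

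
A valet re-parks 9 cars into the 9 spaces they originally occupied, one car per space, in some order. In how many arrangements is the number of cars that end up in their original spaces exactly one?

133497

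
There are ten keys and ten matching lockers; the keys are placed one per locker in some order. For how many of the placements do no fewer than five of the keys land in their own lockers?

13264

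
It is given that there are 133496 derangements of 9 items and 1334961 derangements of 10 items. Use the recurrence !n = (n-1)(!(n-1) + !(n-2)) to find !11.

14684570

!11 = (11-1)·(!10 + !9) = 10·(1334961 + 133496) = 10·1468457 = 14684570.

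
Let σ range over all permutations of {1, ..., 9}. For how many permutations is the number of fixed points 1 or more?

Sum C(9,i)·!(9-i) for i = 1..9:
  i=1: C(9,1)·!8 = 9·14833 = 133497
  i=2: C(9,2)·!7 = 36·1854 = 66744
  i=3: C(9,3)·!6 = 84·265 = 22260
  i=4: C(9,4)·!5 = 126·44 = 5544
  i=5: C(9,5)·!4 = 126·9 = 1134
  i=6: C(9,6)·!3 = 84·2 = 168
  i=7: C(9,7)·!2 = 36·1 = 36
  i=8: C(9,8)·!1 = 9·0 = 0
  i=9: C(9,9)·!0 = 1·1 = 1
Total = 229384.

229384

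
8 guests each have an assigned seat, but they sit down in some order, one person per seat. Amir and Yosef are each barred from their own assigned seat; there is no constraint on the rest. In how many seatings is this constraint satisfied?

30960

Let A_j be the event that the j-th constrained one is fixed. By inclusion-exclusion over the 2 events:
Σ_{j=0}^{2} (-1)^j C(2,j)(8-j)!
= C(2,0)·8! - C(2,1)·7! + C(2,2)·6!
= 40320 - 10080 + 720
= 30960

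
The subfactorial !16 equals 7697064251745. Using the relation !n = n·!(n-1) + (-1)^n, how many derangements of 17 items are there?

!17 = 17·7697064251745 - 1 = 130850092279664.

130850092279664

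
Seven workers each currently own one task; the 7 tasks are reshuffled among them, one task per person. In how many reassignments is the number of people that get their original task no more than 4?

5018

# with exactly i fixed is C(7,i)·!(7-i); sum over i=0..4:
  i=0: C(7,0)·!7 = 1·1854 = 1854
  i=1: C(7,1)·!6 = 7·265 = 1855
  i=2: C(7,2)·!5 = 21·44 = 924
  i=3: C(7,3)·!4 = 35·9 = 315
  i=4: C(7,4)·!3 = 35·2 = 70
Total = 5018.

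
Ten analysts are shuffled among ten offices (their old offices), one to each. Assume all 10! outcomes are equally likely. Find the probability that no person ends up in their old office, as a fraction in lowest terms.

Favorable outcomes: !10 = 1334961.
Total outcomes: 10! = 3628800.
Probability = 1334961/3628800 = 16481/44800.

16481/44800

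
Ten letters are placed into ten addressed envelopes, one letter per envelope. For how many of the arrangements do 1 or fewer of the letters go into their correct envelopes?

2669921

Sum C(10,i)·!(10-i) for i = 0..1:
  i=0: C(10,0)·!10 = 1·1334961 = 1334961
  i=1: C(10,1)·!9 = 10·133496 = 1334960
Total = 2669921.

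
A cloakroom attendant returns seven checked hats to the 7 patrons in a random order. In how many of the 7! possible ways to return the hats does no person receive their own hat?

1854

The number of derangements of 7 is !7 = Σ_{k=0}^{7} (-1)^k·7!/k!
= 7! - 7!/1! + 7!/2! - 7!/3! + 7!/4! - 7!/5! + 7!/6! - 7!/7!
= 5040 - 5040 + 2520 - 840 + 210 - 42 + 7 - 1
= 1854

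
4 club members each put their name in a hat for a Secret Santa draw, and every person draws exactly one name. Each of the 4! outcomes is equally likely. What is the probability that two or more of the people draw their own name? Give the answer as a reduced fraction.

7/24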